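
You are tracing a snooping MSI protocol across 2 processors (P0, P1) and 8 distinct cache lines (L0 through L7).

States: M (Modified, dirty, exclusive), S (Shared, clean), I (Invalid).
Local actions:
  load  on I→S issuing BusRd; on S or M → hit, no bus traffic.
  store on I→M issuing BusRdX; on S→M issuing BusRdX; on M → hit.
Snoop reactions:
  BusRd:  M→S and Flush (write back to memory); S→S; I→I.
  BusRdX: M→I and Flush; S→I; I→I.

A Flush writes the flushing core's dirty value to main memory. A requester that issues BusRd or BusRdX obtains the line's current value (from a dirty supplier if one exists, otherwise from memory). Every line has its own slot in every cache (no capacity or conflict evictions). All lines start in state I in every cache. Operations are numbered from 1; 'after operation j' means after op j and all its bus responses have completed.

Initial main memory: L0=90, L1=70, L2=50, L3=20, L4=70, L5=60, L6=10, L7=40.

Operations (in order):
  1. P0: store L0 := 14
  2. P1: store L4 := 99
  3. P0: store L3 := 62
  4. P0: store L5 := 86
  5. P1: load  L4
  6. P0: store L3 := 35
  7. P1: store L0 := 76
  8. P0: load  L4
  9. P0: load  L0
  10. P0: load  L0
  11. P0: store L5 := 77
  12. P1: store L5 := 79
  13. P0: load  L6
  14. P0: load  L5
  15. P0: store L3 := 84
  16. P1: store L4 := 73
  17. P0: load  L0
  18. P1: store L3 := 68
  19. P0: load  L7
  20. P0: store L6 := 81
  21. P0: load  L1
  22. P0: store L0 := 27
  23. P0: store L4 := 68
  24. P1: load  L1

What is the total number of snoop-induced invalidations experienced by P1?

invalidations = 2

  op1 P0: store L0 := 14 → M/I on L0; bus BusRdX; mem=90
  op2 P1: store L4 := 99 → I/M on L4; bus BusRdX; mem=70
  op3 P0: store L3 := 62 → M/I on L3; bus BusRdX; mem=20
  op4 P0: store L5 := 86 → M/I on L5; bus BusRdX; mem=60
  op5 P1: load  L4 → I/M on L4; bus (none); mem=70
  op6 P0: store L3 := 35 → M/I on L3; bus (none); mem=20
  op7 P1: store L0 := 76 → I/M on L0; bus BusRdX Flush; mem=14
  op8 P0: load  L4 → S/S on L4; bus BusRd Flush; mem=99
  op9 P0: load  L0 → S/S on L0; bus BusRd Flush; mem=76
  op10 P0: load  L0 → S/S on L0; bus (none); mem=76
  op11 P0: store L5 := 77 → M/I on L5; bus (none); mem=60
  op12 P1: store L5 := 79 → I/M on L5; bus BusRdX Flush; mem=77
  op13 P0: load  L6 → S/I on L6; bus BusRd; mem=10
  op14 P0: load  L5 → S/S on L5; bus BusRd Flush; mem=79
  op15 P0: store L3 := 84 → M/I on L3; bus (none); mem=20
  op16 P1: store L4 := 73 → I/M on L4; bus BusRdX; mem=99
  op17 P0: load  L0 → S/S on L0; bus (none); mem=76
  op18 P1: store L3 := 68 → I/M on L3; bus BusRdX Flush; mem=84
  op19 P0: load  L7 → S/I on L7; bus BusRd; mem=40
  op20 P0: store L6 := 81 → M/I on L6; bus BusRdX; mem=10
  op21 P0: load  L1 → S/I on L1; bus BusRd; mem=70
  op22 P0: store L0 := 27 → M/I on L0; bus BusRdX; mem=76
  op23 P0: store L4 := 68 → M/I on L4; bus BusRdX Flush; mem=73
  op24 P1: load  L1 → S/S on L1; bus BusRd; mem=70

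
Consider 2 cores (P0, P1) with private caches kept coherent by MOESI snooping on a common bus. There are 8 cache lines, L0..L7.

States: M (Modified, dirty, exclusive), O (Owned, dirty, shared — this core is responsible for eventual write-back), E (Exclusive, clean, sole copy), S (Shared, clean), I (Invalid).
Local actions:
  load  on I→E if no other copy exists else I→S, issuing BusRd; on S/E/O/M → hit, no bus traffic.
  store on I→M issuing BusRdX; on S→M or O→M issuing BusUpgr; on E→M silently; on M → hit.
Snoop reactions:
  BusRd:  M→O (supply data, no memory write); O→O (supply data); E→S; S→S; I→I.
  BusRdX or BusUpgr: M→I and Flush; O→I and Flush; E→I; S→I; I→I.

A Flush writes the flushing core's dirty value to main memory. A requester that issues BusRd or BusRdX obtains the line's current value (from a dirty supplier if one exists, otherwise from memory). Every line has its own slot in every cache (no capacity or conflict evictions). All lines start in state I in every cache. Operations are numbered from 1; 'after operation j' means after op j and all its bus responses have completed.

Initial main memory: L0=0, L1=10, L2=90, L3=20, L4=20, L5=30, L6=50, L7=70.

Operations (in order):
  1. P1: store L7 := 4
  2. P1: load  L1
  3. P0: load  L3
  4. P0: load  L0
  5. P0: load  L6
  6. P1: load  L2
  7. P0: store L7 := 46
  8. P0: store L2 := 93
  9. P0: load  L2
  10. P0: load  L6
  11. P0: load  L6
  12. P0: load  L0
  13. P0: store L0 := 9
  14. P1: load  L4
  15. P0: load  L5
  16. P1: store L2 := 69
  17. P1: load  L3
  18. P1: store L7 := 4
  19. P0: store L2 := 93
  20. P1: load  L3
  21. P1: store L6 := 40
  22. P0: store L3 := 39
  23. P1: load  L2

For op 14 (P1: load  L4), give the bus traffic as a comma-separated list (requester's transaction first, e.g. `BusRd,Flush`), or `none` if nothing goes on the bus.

1. P1: store L7 := 4  bus=[BusRdX]  L7: P0=I P1=M  mem[L7]=70
2. P1: load  L1  bus=[BusRd]  L1: P0=I P1=E  mem[L1]=10
3. P0: load  L3  bus=[BusRd]  L3: P0=E P1=I  mem[L3]=20
4. P0: load  L0  bus=[BusRd]  L0: P0=E P1=I  mem[L0]=0
5. P0: load  L6  bus=[BusRd]  L6: P0=E P1=I  mem[L6]=50
6. P1: load  L2  bus=[BusRd]  L2: P0=I P1=E  mem[L2]=90
7. P0: store L7 := 46  bus=[BusRdX,Flush]  L7: P0=M P1=I  mem[L7]=4
8. P0: store L2 := 93  bus=[BusRdX]  L2: P0=M P1=I  mem[L2]=90
9. P0: load  L2  bus=[-]  L2: P0=M P1=I  mem[L2]=90
10. P0: load  L6  bus=[-]  L6: P0=E P1=I  mem[L6]=50
11. P0: load  L6  bus=[-]  L6: P0=E P1=I  mem[L6]=50
12. P0: load  L0  bus=[-]  L0: P0=E P1=I  mem[L0]=0
13. P0: store L0 := 9  bus=[-]  L0: P0=M P1=I  mem[L0]=0
14. P1: load  L4  bus=[BusRd]  L4: P0=I P1=E  mem[L4]=20
15. P0: load  L5  bus=[BusRd]  L5: P0=E P1=I  mem[L5]=30
16. P1: store L2 := 69  bus=[BusRdX,Flush]  L2: P0=I P1=M  mem[L2]=93
17. P1: load  L3  bus=[BusRd]  L3: P0=S P1=S  mem[L3]=20
18. P1: store L7 := 4  bus=[BusRdX,Flush]  L7: P0=I P1=M  mem[L7]=46
19. P0: store L2 := 93  bus=[BusRdX,Flush]  L2: P0=M P1=I  mem[L2]=69
20. P1: load  L3  bus=[-]  L3: P0=S P1=S  mem[L3]=20
21. P1: store L6 := 40  bus=[BusRdX]  L6: P0=I P1=M  mem[L6]=50
22. P0: store L3 := 39  bus=[BusUpgr]  L3: P0=M P1=I  mem[L3]=20
23. P1: load  L2  bus=[BusRd]  L2: P0=O P1=S  mem[L2]=69

bus = BusRd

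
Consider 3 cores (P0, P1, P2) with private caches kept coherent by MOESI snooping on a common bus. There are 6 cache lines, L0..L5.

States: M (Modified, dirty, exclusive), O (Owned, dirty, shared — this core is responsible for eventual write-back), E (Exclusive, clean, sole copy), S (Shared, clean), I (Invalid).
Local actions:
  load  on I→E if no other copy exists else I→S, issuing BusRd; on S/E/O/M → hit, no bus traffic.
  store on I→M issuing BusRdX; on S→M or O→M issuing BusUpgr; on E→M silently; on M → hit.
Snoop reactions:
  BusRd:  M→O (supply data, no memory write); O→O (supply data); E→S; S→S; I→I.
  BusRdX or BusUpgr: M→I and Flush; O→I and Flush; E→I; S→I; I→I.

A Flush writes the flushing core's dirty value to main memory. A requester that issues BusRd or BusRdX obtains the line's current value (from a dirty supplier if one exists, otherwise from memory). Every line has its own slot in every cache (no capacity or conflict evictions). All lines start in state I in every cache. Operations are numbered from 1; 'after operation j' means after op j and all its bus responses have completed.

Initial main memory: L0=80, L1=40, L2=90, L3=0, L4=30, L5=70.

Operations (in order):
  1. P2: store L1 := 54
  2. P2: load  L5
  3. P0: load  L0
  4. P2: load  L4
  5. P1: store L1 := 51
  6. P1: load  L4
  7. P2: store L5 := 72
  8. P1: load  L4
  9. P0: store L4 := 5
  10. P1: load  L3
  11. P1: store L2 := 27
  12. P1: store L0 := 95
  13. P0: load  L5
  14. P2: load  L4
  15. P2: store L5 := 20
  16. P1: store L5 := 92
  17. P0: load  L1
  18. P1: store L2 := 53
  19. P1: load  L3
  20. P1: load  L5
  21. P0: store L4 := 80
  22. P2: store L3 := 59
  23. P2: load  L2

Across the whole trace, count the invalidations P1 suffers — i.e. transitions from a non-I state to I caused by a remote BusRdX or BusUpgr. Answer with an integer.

invalidations = 2

  op1 P2: store L1 := 54 → I/I/M on L1; bus BusRdX; mem=40
  op2 P2: load  L5 → I/I/E on L5; bus BusRd; mem=70
  op3 P0: load  L0 → E/I/I on L0; bus BusRd; mem=80
  op4 P2: load  L4 → I/I/E on L4; bus BusRd; mem=30
  op5 P1: store L1 := 51 → I/M/I on L1; bus BusRdX Flush; mem=54
  op6 P1: load  L4 → I/S/S on L4; bus BusRd; mem=30
  op7 P2: store L5 := 72 → I/I/M on L5; bus (none); mem=70
  op8 P1: load  L4 → I/S/S on L4; bus (none); mem=30
  op9 P0: store L4 := 5 → M/I/I on L4; bus BusRdX; mem=30
  op10 P1: load  L3 → I/E/I on L3; bus BusRd; mem=0
  op11 P1: store L2 := 27 → I/M/I on L2; bus BusRdX; mem=90
  op12 P1: store L0 := 95 → I/M/I on L0; bus BusRdX; mem=80
  op13 P0: load  L5 → S/I/O on L5; bus BusRd; mem=70
  op14 P2: load  L4 → O/I/S on L4; bus BusRd; mem=30
  op15 P2: store L5 := 20 → I/I/M on L5; bus BusUpgr; mem=70
  op16 P1: store L5 := 92 → I/M/I on L5; bus BusRdX Flush; mem=20
  op17 P0: load  L1 → S/O/I on L1; bus BusRd; mem=54
  op18 P1: store L2 := 53 → I/M/I on L2; bus (none); mem=90
  op19 P1: load  L3 → I/E/I on L3; bus (none); mem=0
  op20 P1: load  L5 → I/M/I on L5; bus (none); mem=20
  op21 P0: store L4 := 80 → M/I/I on L4; bus BusUpgr; mem=30
  op22 P2: store L3 := 59 → I/I/M on L3; bus BusRdX; mem=0
  op23 P2: load  L2 → I/O/S on L2; bus BusRd; mem=90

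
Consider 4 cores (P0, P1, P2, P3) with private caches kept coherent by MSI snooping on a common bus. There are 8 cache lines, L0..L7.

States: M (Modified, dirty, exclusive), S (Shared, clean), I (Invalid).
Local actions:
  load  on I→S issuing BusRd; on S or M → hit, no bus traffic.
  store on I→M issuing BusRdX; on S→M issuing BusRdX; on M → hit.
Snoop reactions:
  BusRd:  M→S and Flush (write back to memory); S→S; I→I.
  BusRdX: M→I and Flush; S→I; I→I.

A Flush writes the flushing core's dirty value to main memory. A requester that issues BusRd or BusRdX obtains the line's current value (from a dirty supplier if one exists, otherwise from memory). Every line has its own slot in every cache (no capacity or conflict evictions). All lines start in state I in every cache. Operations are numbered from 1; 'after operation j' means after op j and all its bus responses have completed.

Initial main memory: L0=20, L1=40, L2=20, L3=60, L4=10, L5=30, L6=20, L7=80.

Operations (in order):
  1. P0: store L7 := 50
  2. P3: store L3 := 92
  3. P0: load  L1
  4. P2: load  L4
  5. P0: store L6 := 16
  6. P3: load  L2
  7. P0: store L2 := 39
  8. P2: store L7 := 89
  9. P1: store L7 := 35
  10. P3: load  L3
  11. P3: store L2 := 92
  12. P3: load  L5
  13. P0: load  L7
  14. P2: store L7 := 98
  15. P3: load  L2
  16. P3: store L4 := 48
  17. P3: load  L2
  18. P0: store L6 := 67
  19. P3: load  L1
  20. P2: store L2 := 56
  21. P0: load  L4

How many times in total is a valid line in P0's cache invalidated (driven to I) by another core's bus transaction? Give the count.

invalidations = 3

step 1: P0: store L7 := 50  ⟶  MIII  (L7)  txn=BusRdX  M[L7]=80
step 2: P3: store L3 := 92  ⟶  IIIM  (L3)  txn=BusRdX  M[L3]=60
step 3: P0: load  L1  ⟶  SIII  (L1)  txn=BusRd  M[L1]=40
step 4: P2: load  L4  ⟶  IISI  (L4)  txn=BusRd  M[L4]=10
step 5: P0: store L6 := 16  ⟶  MIII  (L6)  txn=BusRdX  M[L6]=20
step 6: P3: load  L2  ⟶  IIIS  (L2)  txn=BusRd  M[L2]=20
step 7: P0: store L2 := 39  ⟶  MIII  (L2)  txn=BusRdX  M[L2]=20
step 8: P2: store L7 := 89  ⟶  IIMI  (L7)  txn=BusRdX+Flush  M[L7]=50
step 9: P1: store L7 := 35  ⟶  IMII  (L7)  txn=BusRdX+Flush  M[L7]=89
step 10: P3: load  L3  ⟶  IIIM  (L3)  txn=∅  M[L3]=60
step 11: P3: store L2 := 92  ⟶  IIIM  (L2)  txn=BusRdX+Flush  M[L2]=39
step 12: P3: load  L5  ⟶  IIIS  (L5)  txn=BusRd  M[L5]=30
step 13: P0: load  L7  ⟶  SSII  (L7)  txn=BusRd+Flush  M[L7]=35
step 14: P2: store L7 := 98  ⟶  IIMI  (L7)  txn=BusRdX  M[L7]=35
step 15: P3: load  L2  ⟶  IIIM  (L2)  txn=∅  M[L2]=39
step 16: P3: store L4 := 48  ⟶  IIIM  (L4)  txn=BusRdX  M[L4]=10
step 17: P3: load  L2  ⟶  IIIM  (L2)  txn=∅  M[L2]=39
step 18: P0: store L6 := 67  ⟶  MIII  (L6)  txn=∅  M[L6]=20
step 19: P3: load  L1  ⟶  SIIS  (L1)  txn=BusRd  M[L1]=40
step 20: P2: store L2 := 56  ⟶  IIMI  (L2)  txn=BusRdX+Flush  M[L2]=92
step 21: P0: load  L4  ⟶  SIIS  (L4)  txn=BusRd+Flush  M[L4]=48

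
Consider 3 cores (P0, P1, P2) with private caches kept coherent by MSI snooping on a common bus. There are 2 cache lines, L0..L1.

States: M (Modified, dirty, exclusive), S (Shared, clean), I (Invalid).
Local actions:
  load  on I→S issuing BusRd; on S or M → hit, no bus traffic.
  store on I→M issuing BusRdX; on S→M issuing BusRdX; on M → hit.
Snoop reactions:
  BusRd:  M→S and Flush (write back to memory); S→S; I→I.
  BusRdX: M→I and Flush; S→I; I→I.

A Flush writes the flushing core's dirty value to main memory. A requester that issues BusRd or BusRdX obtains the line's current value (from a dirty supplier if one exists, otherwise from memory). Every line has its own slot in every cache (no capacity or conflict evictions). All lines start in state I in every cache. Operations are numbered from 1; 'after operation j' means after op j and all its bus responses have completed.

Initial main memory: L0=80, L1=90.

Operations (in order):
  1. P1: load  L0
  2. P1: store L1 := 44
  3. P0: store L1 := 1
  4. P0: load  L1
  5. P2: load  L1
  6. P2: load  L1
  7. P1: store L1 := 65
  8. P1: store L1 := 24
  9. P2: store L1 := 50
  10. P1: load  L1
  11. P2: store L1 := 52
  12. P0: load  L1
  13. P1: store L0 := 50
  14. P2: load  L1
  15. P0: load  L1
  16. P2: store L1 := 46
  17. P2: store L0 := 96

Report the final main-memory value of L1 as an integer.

  op1 P1: load  L0 → I/S/I on L0; bus BusRd; mem=80
  op2 P1: store L1 := 44 → I/M/I on L1; bus BusRdX; mem=90
  op3 P0: store L1 := 1 → M/I/I on L1; bus BusRdX Flush; mem=44
  op4 P0: load  L1 → M/I/I on L1; bus (none); mem=44
  op5 P2: load  L1 → S/I/S on L1; bus BusRd Flush; mem=1
  op6 P2: load  L1 → S/I/S on L1; bus (none); mem=1
  op7 P1: store L1 := 65 → I/M/I on L1; bus BusRdX; mem=1
  op8 P1: store L1 := 24 → I/M/I on L1; bus (none); mem=1
  op9 P2: store L1 := 50 → I/I/M on L1; bus BusRdX Flush; mem=24
  op10 P1: load  L1 → I/S/S on L1; bus BusRd Flush; mem=50
  op11 P2: store L1 := 52 → I/I/M on L1; bus BusRdX; mem=50
  op12 P0: load  L1 → S/I/S on L1; bus BusRd Flush; mem=52
  op13 P1: store L0 := 50 → I/M/I on L0; bus BusRdX; mem=80
  op14 P2: load  L1 → S/I/S on L1; bus (none); mem=52
  op15 P0: load  L1 → S/I/S on L1; bus (none); mem=52
  op16 P2: store L1 := 46 → I/I/M on L1; bus BusRdX; mem=52
  op17 P2: store L0 := 96 → I/I/M on L0; bus BusRdX Flush; mem=50

memory[L1] = 52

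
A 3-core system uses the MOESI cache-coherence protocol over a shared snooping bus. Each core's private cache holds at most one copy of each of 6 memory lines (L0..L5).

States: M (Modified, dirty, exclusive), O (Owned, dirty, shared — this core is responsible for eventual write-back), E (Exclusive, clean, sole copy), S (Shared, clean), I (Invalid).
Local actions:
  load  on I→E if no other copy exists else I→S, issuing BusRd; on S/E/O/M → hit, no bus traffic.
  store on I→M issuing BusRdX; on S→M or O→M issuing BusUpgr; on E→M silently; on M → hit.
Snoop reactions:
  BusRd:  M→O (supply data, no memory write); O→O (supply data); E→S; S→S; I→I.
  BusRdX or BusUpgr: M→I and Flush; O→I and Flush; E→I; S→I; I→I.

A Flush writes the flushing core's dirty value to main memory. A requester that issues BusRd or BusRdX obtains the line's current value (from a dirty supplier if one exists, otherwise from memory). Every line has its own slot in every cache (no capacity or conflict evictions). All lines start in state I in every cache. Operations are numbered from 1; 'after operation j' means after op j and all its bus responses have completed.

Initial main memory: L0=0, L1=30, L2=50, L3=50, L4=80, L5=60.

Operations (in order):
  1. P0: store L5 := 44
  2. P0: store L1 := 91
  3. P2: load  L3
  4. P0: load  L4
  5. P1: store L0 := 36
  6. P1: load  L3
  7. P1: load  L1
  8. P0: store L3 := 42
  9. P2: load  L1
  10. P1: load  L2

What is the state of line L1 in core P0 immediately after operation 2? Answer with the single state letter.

step 1: P0: store L5 := 44  ⟶  MII  (L5)  txn=BusRdX  M[L5]=60
step 2: P0: store L1 := 91  ⟶  MII  (L1)  txn=BusRdX  M[L1]=30
step 3: P2: load  L3  ⟶  IIE  (L3)  txn=BusRd  M[L3]=50
step 4: P0: load  L4  ⟶  EII  (L4)  txn=BusRd  M[L4]=80
step 5: P1: store L0 := 36  ⟶  IMI  (L0)  txn=BusRdX  M[L0]=0
step 6: P1: load  L3  ⟶  ISS  (L3)  txn=BusRd  M[L3]=50
step 7: P1: load  L1  ⟶  OSI  (L1)  txn=BusRd  M[L1]=30
step 8: P0: store L3 := 42  ⟶  MII  (L3)  txn=BusRdX  M[L3]=50
step 9: P2: load  L1  ⟶  OSS  (L1)  txn=BusRd  M[L1]=30
step 10: P1: load  L2  ⟶  IEI  (L2)  txn=BusRd  M[L2]=50

state = M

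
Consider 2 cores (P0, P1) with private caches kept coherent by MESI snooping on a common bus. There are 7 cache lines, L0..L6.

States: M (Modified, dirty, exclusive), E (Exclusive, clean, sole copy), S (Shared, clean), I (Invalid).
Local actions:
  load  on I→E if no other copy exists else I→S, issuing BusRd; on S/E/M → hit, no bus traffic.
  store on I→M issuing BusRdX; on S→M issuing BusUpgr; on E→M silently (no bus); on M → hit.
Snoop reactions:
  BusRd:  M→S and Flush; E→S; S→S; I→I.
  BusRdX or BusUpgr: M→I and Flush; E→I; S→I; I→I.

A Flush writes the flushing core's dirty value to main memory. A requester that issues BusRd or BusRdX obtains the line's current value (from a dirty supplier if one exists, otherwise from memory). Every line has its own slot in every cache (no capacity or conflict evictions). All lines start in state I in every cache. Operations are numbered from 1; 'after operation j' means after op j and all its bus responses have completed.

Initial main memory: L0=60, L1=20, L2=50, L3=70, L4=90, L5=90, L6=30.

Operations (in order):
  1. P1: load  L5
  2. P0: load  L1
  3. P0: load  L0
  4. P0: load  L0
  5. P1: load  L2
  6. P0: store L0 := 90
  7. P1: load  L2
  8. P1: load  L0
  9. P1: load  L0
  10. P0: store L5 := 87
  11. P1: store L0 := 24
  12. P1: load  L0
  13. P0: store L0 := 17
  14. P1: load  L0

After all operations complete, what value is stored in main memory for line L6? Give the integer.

memory[L6] = 30

  op1 P1: load  L5 → I/E on L5; bus BusRd; mem=90
  op2 P0: load  L1 → E/I on L1; bus BusRd; mem=20
  op3 P0: load  L0 → E/I on L0; bus BusRd; mem=60
  op4 P0: load  L0 → E/I on L0; bus (none); mem=60
  op5 P1: load  L2 → I/E on L2; bus BusRd; mem=50
  op6 P0: store L0 := 90 → M/I on L0; bus (none); mem=60
  op7 P1: load  L2 → I/E on L2; bus (none); mem=50
  op8 P1: load  L0 → S/S on L0; bus BusRd Flush; mem=90
  op9 P1: load  L0 → S/S on L0; bus (none); mem=90
  op10 P0: store L5 := 87 → M/I on L5; bus BusRdX; mem=90
  op11 P1: store L0 := 24 → I/M on L0; bus BusUpgr; mem=90
  op12 P1: load  L0 → I/M on L0; bus (none); mem=90
  op13 P0: store L0 := 17 → M/I on L0; bus BusRdX Flush; mem=24
  op14 P1: load  L0 → S/S on L0; bus BusRd Flush; mem=17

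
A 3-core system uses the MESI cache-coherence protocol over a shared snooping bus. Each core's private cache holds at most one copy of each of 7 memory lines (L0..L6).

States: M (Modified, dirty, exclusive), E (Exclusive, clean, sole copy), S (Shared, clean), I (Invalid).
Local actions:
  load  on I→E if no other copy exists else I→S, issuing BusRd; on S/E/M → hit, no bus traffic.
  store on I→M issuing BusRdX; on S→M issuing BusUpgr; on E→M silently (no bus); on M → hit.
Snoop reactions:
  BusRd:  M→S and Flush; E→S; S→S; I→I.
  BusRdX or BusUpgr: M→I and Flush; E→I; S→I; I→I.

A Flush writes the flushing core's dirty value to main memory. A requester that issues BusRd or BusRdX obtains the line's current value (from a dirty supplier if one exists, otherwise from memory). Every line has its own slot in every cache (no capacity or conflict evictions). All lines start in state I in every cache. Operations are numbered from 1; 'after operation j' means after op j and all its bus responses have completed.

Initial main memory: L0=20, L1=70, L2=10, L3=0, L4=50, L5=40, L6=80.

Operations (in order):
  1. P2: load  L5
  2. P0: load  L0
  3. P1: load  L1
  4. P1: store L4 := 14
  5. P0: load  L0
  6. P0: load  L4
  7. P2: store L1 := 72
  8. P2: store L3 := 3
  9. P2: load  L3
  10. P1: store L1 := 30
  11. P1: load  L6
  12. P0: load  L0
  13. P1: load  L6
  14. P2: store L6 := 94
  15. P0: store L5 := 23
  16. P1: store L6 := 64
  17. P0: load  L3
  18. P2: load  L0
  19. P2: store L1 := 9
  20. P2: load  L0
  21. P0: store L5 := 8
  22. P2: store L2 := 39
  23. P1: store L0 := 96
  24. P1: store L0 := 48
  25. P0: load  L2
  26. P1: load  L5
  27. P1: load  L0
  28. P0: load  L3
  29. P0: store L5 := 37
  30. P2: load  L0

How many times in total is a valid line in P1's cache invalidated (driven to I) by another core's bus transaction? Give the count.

invalidations = 4

[1] P2: load  L5 | P0:I, P1:I, P2:E(40) | bus: BusRd
[2] P0: load  L0 | P0:E(20), P1:I, P2:I | bus: BusRd
[3] P1: load  L1 | P0:I, P1:E(70), P2:I | bus: BusRd
[4] P1: store L4 := 14 | P0:I, P1:M(14), P2:I | bus: BusRdX
[5] P0: load  L0 | P0:E(20), P1:I, P2:I | bus: none
[6] P0: load  L4 | P0:S(14), P1:S(14), P2:I | bus: BusRd,Flush
[7] P2: store L1 := 72 | P0:I, P1:I, P2:M(72) | bus: BusRdX
[8] P2: store L3 := 3 | P0:I, P1:I, P2:M(3) | bus: BusRdX
[9] P2: load  L3 | P0:I, P1:I, P2:M(3) | bus: none
[10] P1: store L1 := 30 | P0:I, P1:M(30), P2:I | bus: BusRdX,Flush
[11] P1: load  L6 | P0:I, P1:E(80), P2:I | bus: BusRd
[12] P0: load  L0 | P0:E(20), P1:I, P2:I | bus: none
[13] P1: load  L6 | P0:I, P1:E(80), P2:I | bus: none
[14] P2: store L6 := 94 | P0:I, P1:I, P2:M(94) | bus: BusRdX
[15] P0: store L5 := 23 | P0:M(23), P1:I, P2:I | bus: BusRdX
[16] P1: store L6 := 64 | P0:I, P1:M(64), P2:I | bus: BusRdX,Flush
[17] P0: load  L3 | P0:S(3), P1:I, P2:S(3) | bus: BusRd,Flush
[18] P2: load  L0 | P0:S(20), P1:I, P2:S(20) | bus: BusRd
[19] P2: store L1 := 9 | P0:I, P1:I, P2:M(9) | bus: BusRdX,Flush
[20] P2: load  L0 | P0:S(20), P1:I, P2:S(20) | bus: none
[21] P0: store L5 := 8 | P0:M(8), P1:I, P2:I | bus: none
[22] P2: store L2 := 39 | P0:I, P1:I, P2:M(39) | bus: BusRdX
[23] P1: store L0 := 96 | P0:I, P1:M(96), P2:I | bus: BusRdX
[24] P1: store L0 := 48 | P0:I, P1:M(48), P2:I | bus: none
[25] P0: load  L2 | P0:S(39), P1:I, P2:S(39) | bus: BusRd,Flush
[26] P1: load  L5 | P0:S(8), P1:S(8), P2:I | bus: BusRd,Flush
[27] P1: load  L0 | P0:I, P1:M(48), P2:I | bus: none
[28] P0: load  L3 | P0:S(3), P1:I, P2:S(3) | bus: none
[29] P0: store L5 := 37 | P0:M(37), P1:I, P2:I | bus: BusUpgr
[30] P2: load  L0 | P0:I, P1:S(48), P2:S(48) | bus: BusRd,Flush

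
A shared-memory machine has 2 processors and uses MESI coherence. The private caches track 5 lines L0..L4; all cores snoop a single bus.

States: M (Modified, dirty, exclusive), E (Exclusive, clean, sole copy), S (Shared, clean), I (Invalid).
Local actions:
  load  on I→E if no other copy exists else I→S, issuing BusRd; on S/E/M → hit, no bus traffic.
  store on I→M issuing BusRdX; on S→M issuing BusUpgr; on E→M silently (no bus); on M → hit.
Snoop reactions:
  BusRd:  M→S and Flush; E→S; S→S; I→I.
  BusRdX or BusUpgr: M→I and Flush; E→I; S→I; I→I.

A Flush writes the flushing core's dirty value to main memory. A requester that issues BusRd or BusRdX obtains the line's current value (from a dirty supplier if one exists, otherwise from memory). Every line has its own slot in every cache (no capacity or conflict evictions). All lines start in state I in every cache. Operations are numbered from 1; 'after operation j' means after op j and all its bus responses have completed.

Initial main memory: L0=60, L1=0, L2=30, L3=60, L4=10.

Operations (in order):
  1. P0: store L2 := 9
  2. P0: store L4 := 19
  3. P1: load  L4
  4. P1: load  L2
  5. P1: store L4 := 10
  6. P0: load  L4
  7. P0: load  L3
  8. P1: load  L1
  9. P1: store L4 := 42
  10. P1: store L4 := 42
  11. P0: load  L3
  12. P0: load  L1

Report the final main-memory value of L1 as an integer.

memory[L1] = 0

[1] P0: store L2 := 9 | P0:M(9), P1:I | bus: BusRdX
[2] P0: store L4 := 19 | P0:M(19), P1:I | bus: BusRdX
[3] P1: load  L4 | P0:S(19), P1:S(19) | bus: BusRd,Flush
[4] P1: load  L2 | P0:S(9), P1:S(9) | bus: BusRd,Flush
[5] P1: store L4 := 10 | P0:I, P1:M(10) | bus: BusUpgr
[6] P0: load  L4 | P0:S(10), P1:S(10) | bus: BusRd,Flush
[7] P0: load  L3 | P0:E(60), P1:I | bus: BusRd
[8] P1: load  L1 | P0:I, P1:E(0) | bus: BusRd
[9] P1: store L4 := 42 | P0:I, P1:M(42) | bus: BusUpgr
[10] P1: store L4 := 42 | P0:I, P1:M(42) | bus: none
[11] P0: load  L3 | P0:E(60), P1:I | bus: none
[12] P0: load  L1 | P0:S(0), P1:S(0) | bus: BusRd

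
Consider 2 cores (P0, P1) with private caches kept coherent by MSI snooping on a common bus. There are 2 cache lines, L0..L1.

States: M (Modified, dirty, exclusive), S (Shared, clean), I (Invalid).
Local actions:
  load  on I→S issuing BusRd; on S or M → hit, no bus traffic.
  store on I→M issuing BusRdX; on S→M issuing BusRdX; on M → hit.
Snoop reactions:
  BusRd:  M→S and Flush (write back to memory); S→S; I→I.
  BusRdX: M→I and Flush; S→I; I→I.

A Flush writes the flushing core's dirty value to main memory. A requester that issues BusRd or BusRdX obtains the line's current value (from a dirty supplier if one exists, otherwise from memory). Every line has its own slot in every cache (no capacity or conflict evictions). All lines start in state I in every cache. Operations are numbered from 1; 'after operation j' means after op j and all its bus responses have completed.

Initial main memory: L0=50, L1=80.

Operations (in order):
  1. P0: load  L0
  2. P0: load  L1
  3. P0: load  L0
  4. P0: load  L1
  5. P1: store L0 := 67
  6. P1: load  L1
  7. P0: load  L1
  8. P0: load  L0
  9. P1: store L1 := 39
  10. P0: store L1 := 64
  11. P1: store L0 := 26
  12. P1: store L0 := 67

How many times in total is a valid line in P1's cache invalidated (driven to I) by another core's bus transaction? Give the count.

step 1: P0: load  L0  ⟶  SI  (L0)  txn=BusRd  M[L0]=50
step 2: P0: load  L1  ⟶  SI  (L1)  txn=BusRd  M[L1]=80
step 3: P0: load  L0  ⟶  SI  (L0)  txn=∅  M[L0]=50
step 4: P0: load  L1  ⟶  SI  (L1)  txn=∅  M[L1]=80
step 5: P1: store L0 := 67  ⟶  IM  (L0)  txn=BusRdX  M[L0]=50
step 6: P1: load  L1  ⟶  SS  (L1)  txn=BusRd  M[L1]=80
step 7: P0: load  L1  ⟶  SS  (L1)  txn=∅  M[L1]=80
step 8: P0: load  L0  ⟶  SS  (L0)  txn=BusRd+Flush  M[L0]=67
step 9: P1: store L1 := 39  ⟶  IM  (L1)  txn=BusRdX  M[L1]=80
step 10: P0: store L1 := 64  ⟶  MI  (L1)  txn=BusRdX+Flush  M[L1]=39
step 11: P1: store L0 := 26  ⟶  IM  (L0)  txn=BusRdX  M[L0]=67
step 12: P1: store L0 := 67  ⟶  IM  (L0)  txn=∅  M[L0]=67

invalidations = 1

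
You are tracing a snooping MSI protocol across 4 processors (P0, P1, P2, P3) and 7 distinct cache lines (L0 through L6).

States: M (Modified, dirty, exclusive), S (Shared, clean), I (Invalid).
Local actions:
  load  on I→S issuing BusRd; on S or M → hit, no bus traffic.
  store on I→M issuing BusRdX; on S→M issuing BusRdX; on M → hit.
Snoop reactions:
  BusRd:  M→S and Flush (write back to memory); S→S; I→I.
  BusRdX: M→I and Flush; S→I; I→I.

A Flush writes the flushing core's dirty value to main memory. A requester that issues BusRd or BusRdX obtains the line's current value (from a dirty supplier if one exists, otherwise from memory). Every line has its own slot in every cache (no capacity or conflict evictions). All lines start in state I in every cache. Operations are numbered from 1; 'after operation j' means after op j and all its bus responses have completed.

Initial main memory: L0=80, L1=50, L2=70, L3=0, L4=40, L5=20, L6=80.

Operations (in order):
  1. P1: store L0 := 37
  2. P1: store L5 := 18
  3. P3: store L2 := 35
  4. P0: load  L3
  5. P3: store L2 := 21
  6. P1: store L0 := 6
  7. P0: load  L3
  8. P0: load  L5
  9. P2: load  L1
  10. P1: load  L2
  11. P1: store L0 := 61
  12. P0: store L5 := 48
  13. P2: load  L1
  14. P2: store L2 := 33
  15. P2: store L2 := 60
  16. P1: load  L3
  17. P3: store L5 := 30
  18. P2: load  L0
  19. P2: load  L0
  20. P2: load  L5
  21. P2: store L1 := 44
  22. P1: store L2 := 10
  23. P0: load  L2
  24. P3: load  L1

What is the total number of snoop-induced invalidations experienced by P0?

1. P1: store L0 := 37  bus=[BusRdX]  L0: P0=I P1=M P2=I P3=I  mem[L0]=80
2. P1: store L5 := 18  bus=[BusRdX]  L5: P0=I P1=M P2=I P3=I  mem[L5]=20
3. P3: store L2 := 35  bus=[BusRdX]  L2: P0=I P1=I P2=I P3=M  mem[L2]=70
4. P0: load  L3  bus=[BusRd]  L3: P0=S P1=I P2=I P3=I  mem[L3]=0
5. P3: store L2 := 21  bus=[-]  L2: P0=I P1=I P2=I P3=M  mem[L2]=70
6. P1: store L0 := 6  bus=[-]  L0: P0=I P1=M P2=I P3=I  mem[L0]=80
7. P0: load  L3  bus=[-]  L3: P0=S P1=I P2=I P3=I  mem[L3]=0
8. P0: load  L5  bus=[BusRd,Flush]  L5: P0=S P1=S P2=I P3=I  mem[L5]=18
9. P2: load  L1  bus=[BusRd]  L1: P0=I P1=I P2=S P3=I  mem[L1]=50
10. P1: load  L2  bus=[BusRd,Flush]  L2: P0=I P1=S P2=I P3=S  mem[L2]=21
11. P1: store L0 := 61  bus=[-]  L0: P0=I P1=M P2=I P3=I  mem[L0]=80
12. P0: store L5 := 48  bus=[BusRdX]  L5: P0=M P1=I P2=I P3=I  mem[L5]=18
13. P2: load  L1  bus=[-]  L1: P0=I P1=I P2=S P3=I  mem[L1]=50
14. P2: store L2 := 33  bus=[BusRdX]  L2: P0=I P1=I P2=M P3=I  mem[L2]=21
15. P2: store L2 := 60  bus=[-]  L2: P0=I P1=I P2=M P3=I  mem[L2]=21
16. P1: load  L3  bus=[BusRd]  L3: P0=S P1=S P2=I P3=I  mem[L3]=0
17. P3: store L5 := 30  bus=[BusRdX,Flush]  L5: P0=I P1=I P2=I P3=M  mem[L5]=48
18. P2: load  L0  bus=[BusRd,Flush]  L0: P0=I P1=S P2=S P3=I  mem[L0]=61
19. P2: load  L0  bus=[-]  L0: P0=I P1=S P2=S P3=I  mem[L0]=61
20. P2: load  L5  bus=[BusRd,Flush]  L5: P0=I P1=I P2=S P3=S  mem[L5]=30
21. P2: store L1 := 44  bus=[BusRdX]  L1: P0=I P1=I P2=M P3=I  mem[L1]=50
22. P1: store L2 := 10  bus=[BusRdX,Flush]  L2: P0=I P1=M P2=I P3=I  mem[L2]=60
23. P0: load  L2  bus=[BusRd,Flush]  L2: P0=S P1=S P2=I P3=I  mem[L2]=10
24. P3: load  L1  bus=[BusRd,Flush]  L1: P0=I P1=I P2=S P3=S  mem[L1]=44

invalidations = 1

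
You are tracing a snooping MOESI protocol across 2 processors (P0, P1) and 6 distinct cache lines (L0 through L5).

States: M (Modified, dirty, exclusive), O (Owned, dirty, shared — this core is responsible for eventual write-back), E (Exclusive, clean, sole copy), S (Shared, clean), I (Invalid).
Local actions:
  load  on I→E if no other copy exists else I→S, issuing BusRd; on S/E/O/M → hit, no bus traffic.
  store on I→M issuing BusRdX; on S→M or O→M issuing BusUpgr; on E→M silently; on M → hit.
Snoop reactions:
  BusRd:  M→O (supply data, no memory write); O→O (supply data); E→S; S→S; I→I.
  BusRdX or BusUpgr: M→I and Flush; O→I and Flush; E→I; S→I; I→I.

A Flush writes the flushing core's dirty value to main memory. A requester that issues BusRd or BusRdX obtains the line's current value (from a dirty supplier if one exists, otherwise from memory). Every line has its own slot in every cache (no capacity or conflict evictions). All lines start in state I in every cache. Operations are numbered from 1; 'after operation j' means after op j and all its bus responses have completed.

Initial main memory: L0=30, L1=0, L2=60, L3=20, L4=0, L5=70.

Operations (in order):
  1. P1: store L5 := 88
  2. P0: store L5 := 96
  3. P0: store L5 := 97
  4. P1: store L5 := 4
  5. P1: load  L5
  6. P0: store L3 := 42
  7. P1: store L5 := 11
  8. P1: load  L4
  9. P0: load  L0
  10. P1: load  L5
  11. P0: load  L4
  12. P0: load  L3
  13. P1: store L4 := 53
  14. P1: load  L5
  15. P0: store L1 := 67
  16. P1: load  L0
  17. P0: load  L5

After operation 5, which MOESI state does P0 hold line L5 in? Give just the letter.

state = I

step 1: P1: store L5 := 88  ⟶  IM  (L5)  txn=BusRdX  M[L5]=70
step 2: P0: store L5 := 96  ⟶  MI  (L5)  txn=BusRdX+Flush  M[L5]=88
step 3: P0: store L5 := 97  ⟶  MI  (L5)  txn=∅  M[L5]=88
step 4: P1: store L5 := 4  ⟶  IM  (L5)  txn=BusRdX+Flush  M[L5]=97
step 5: P1: load  L5  ⟶  IM  (L5)  txn=∅  M[L5]=97
step 6: P0: store L3 := 42  ⟶  MI  (L3)  txn=BusRdX  M[L3]=20
step 7: P1: store L5 := 11  ⟶  IM  (L5)  txn=∅  M[L5]=97
step 8: P1: load  L4  ⟶  IE  (L4)  txn=BusRd  M[L4]=0
step 9: P0: load  L0  ⟶  EI  (L0)  txn=BusRd  M[L0]=30
step 10: P1: load  L5  ⟶  IM  (L5)  txn=∅  M[L5]=97
step 11: P0: load  L4  ⟶  SS  (L4)  txn=BusRd  M[L4]=0
step 12: P0: load  L3  ⟶  MI  (L3)  txn=∅  M[L3]=20
step 13: P1: store L4 := 53  ⟶  IM  (L4)  txn=BusUpgr  M[L4]=0
step 14: P1: load  L5  ⟶  IM  (L5)  txn=∅  M[L5]=97
step 15: P0: store L1 := 67  ⟶  MI  (L1)  txn=BusRdX  M[L1]=0
step 16: P1: load  L0  ⟶  SS  (L0)  txn=BusRd  M[L0]=30
step 17: P0: load  L5  ⟶  SO  (L5)  txn=BusRd  M[L5]=97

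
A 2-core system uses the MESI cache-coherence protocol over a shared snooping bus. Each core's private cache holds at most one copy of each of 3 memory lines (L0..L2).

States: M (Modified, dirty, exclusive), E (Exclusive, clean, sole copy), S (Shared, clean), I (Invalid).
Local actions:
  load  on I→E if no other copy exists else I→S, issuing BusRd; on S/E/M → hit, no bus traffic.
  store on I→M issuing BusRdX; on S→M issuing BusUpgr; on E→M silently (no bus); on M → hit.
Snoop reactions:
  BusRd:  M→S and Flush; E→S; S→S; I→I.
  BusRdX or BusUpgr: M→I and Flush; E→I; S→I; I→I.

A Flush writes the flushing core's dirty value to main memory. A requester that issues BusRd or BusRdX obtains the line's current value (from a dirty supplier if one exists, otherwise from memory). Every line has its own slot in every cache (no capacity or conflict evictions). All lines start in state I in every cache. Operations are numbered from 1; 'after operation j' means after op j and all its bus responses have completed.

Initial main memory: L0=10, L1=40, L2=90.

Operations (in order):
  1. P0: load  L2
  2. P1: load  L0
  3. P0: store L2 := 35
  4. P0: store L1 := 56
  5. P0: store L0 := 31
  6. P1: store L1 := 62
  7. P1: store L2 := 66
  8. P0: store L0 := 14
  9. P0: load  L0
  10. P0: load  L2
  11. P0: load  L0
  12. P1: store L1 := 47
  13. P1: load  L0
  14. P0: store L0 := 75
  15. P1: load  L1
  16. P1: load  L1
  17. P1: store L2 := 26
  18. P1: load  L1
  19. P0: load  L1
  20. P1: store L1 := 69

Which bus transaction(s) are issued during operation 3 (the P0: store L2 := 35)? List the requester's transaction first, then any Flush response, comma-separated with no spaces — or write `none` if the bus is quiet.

bus = none

  op1 P0: load  L2 → E/I on L2; bus BusRd; mem=90
  op2 P1: load  L0 → I/E on L0; bus BusRd; mem=10
  op3 P0: store L2 := 35 → M/I on L2; bus (none); mem=90
  op4 P0: store L1 := 56 → M/I on L1; bus BusRdX; mem=40
  op5 P0: store L0 := 31 → M/I on L0; bus BusRdX; mem=10
  op6 P1: store L1 := 62 → I/M on L1; bus BusRdX Flush; mem=56
  op7 P1: store L2 := 66 → I/M on L2; bus BusRdX Flush; mem=35
  op8 P0: store L0 := 14 → M/I on L0; bus (none); mem=10
  op9 P0: load  L0 → M/I on L0; bus (none); mem=10
  op10 P0: load  L2 → S/S on L2; bus BusRd Flush; mem=66
  op11 P0: load  L0 → M/I on L0; bus (none); mem=10
  op12 P1: store L1 := 47 → I/M on L1; bus (none); mem=56
  op13 P1: load  L0 → S/S on L0; bus BusRd Flush; mem=14
  op14 P0: store L0 := 75 → M/I on L0; bus BusUpgr; mem=14
  op15 P1: load  L1 → I/M on L1; bus (none); mem=56
  op16 P1: load  L1 → I/M on L1; bus (none); mem=56
  op17 P1: store L2 := 26 → I/M on L2; bus BusUpgr; mem=66
  op18 P1: load  L1 → I/M on L1; bus (none); mem=56
  op19 P0: load  L1 → S/S on L1; bus BusRd Flush; mem=47
  op20 P1: store L1 := 69 → I/M on L1; bus BusUpgr; mem=47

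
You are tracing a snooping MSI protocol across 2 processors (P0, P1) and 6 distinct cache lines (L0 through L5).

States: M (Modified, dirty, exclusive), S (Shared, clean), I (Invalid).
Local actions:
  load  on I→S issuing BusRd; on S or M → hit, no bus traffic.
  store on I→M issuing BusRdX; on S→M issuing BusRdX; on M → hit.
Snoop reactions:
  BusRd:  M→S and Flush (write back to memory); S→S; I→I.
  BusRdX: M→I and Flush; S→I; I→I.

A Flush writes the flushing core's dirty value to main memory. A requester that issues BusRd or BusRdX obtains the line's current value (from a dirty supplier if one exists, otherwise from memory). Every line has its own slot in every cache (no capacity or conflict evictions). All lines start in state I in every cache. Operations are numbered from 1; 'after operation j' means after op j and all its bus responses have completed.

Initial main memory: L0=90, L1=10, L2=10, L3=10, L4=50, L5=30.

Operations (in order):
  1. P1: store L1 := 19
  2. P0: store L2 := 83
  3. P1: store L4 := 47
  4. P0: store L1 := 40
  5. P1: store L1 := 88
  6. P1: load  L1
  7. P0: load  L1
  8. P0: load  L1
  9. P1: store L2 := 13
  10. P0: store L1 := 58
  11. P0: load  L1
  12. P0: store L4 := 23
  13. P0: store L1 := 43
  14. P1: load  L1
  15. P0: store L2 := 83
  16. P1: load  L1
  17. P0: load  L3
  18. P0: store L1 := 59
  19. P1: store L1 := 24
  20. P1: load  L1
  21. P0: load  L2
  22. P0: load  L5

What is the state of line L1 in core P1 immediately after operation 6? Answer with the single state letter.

state = M

  op1 P1: store L1 := 19 → I/M on L1; bus BusRdX; mem=10
  op2 P0: store L2 := 83 → M/I on L2; bus BusRdX; mem=10
  op3 P1: store L4 := 47 → I/M on L4; bus BusRdX; mem=50
  op4 P0: store L1 := 40 → M/I on L1; bus BusRdX Flush; mem=19
  op5 P1: store L1 := 88 → I/M on L1; bus BusRdX Flush; mem=40
  op6 P1: load  L1 → I/M on L1; bus (none); mem=40
  op7 P0: load  L1 → S/S on L1; bus BusRd Flush; mem=88
  op8 P0: load  L1 → S/S on L1; bus (none); mem=88
  op9 P1: store L2 := 13 → I/M on L2; bus BusRdX Flush; mem=83
  op10 P0: store L1 := 58 → M/I on L1; bus BusRdX; mem=88
  op11 P0: load  L1 → M/I on L1; bus (none); mem=88
  op12 P0: store L4 := 23 → M/I on L4; bus BusRdX Flush; mem=47
  op13 P0: store L1 := 43 → M/I on L1; bus (none); mem=88
  op14 P1: load  L1 → S/S on L1; bus BusRd Flush; mem=43
  op15 P0: store L2 := 83 → M/I on L2; bus BusRdX Flush; mem=13
  op16 P1: load  L1 → S/S on L1; bus (none); mem=43
  op17 P0: load  L3 → S/I on L3; bus BusRd; mem=10
  op18 P0: store L1 := 59 → M/I on L1; bus BusRdX; mem=43
  op19 P1: store L1 := 24 → I/M on L1; bus BusRdX Flush; mem=59
  op20 P1: load  L1 → I/M on L1; bus (none); mem=59
  op21 P0: load  L2 → M/I on L2; bus (none); mem=13
  op22 P0: load  L5 → S/I on L5; bus BusRd; mem=30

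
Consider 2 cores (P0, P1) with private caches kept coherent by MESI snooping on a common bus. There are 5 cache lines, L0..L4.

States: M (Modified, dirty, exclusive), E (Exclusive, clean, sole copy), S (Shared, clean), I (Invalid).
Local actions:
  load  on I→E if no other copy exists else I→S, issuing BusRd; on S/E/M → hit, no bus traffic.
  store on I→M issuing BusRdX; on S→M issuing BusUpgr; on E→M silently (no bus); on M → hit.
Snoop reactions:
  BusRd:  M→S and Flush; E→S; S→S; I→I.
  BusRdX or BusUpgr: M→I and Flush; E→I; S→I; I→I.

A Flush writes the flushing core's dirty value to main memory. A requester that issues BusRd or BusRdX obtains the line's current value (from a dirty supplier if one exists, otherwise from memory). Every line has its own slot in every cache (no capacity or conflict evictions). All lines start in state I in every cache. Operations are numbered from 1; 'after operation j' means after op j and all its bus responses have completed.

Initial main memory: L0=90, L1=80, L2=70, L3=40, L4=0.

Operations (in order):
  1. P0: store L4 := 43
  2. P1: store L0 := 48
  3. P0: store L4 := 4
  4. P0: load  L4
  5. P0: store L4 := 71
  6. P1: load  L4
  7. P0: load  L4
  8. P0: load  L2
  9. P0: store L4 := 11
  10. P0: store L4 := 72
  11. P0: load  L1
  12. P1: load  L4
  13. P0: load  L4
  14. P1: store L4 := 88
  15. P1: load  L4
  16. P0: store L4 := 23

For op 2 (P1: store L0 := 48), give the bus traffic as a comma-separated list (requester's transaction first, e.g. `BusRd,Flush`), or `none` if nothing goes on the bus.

bus = BusRdX

step 1: P0: store L4 := 43  ⟶  MI  (L4)  txn=BusRdX  M[L4]=0
step 2: P1: store L0 := 48  ⟶  IM  (L0)  txn=BusRdX  M[L0]=90
step 3: P0: store L4 := 4  ⟶  MI  (L4)  txn=∅  M[L4]=0
step 4: P0: load  L4  ⟶  MI  (L4)  txn=∅  M[L4]=0
step 5: P0: store L4 := 71  ⟶  MI  (L4)  txn=∅  M[L4]=0
step 6: P1: load  L4  ⟶  SS  (L4)  txn=BusRd+Flush  M[L4]=71
step 7: P0: load  L4  ⟶  SS  (L4)  txn=∅  M[L4]=71
step 8: P0: load  L2  ⟶  EI  (L2)  txn=BusRd  M[L2]=70
step 9: P0: store L4 := 11  ⟶  MI  (L4)  txn=BusUpgr  M[L4]=71
step 10: P0: store L4 := 72  ⟶  MI  (L4)  txn=∅  M[L4]=71
step 11: P0: load  L1  ⟶  EI  (L1)  txn=BusRd  M[L1]=80
step 12: P1: load  L4  ⟶  SS  (L4)  txn=BusRd+Flush  M[L4]=72
step 13: P0: load  L4  ⟶  SS  (L4)  txn=∅  M[L4]=72
step 14: P1: store L4 := 88  ⟶  IM  (L4)  txn=BusUpgr  M[L4]=72
step 15: P1: load  L4  ⟶  IM  (L4)  txn=∅  M[L4]=72
step 16: P0: store L4 := 23  ⟶  MI  (L4)  txn=BusRdX+Flush  M[L4]=88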